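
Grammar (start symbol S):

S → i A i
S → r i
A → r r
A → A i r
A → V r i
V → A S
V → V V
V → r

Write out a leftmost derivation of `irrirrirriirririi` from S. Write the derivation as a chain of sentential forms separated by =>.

S => iAi   [S → i A i]
iAi => iVrii   [A → V r i]
iVrii => iASrii   [V → A S]
iASrii => iAirSrii   [A → A i r]
iAirSrii => iVriirSrii   [A → V r i]
iVriirSrii => iVVriirSrii   [V → V V]
iVVriirSrii => iASVriirSrii   [V → A S]
iASVriirSrii => irrSVriirSrii   [A → r r]
irrSVriirSrii => irriAiVriirSrii   [S → i A i]
irriAiVriirSrii => irrirriVriirSrii   [A → r r]
irrirriVriirSrii => irrirrirriirSrii   [V → r]
irrirrirriirSrii => irrirrirriirririi   [S → r i]

S => iAi => iVrii => iASrii => iAirSrii => iVriirSrii => iVVriirSrii => iASVriirSrii => irrSVriirSrii => irriAiVriirSrii => irrirriVriirSrii => irrirrirriirSrii => irrirrirriirririi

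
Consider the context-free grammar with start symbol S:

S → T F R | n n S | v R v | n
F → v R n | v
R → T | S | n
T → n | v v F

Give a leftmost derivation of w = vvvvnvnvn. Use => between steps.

S=>TFR=>vvFFR=>vvvRnFR=>vvvSnFR=>vvvvRvnFR=>vvvvnvnFR=>vvvvnvnvR=>vvvvnvnvT=>vvvvnvnvn

S => TFR   [S → T F R]
TFR => vvFFR   [T → v v F]
vvFFR => vvvRnFR   [F → v R n]
vvvRnFR => vvvSnFR   [R → S]
vvvSnFR => vvvvRvnFR   [S → v R v]
vvvvRvnFR => vvvvnvnFR   [R → n]
vvvvnvnFR => vvvvnvnvR   [F → v]
vvvvnvnvR => vvvvnvnvT   [R → T]
vvvvnvnvT => vvvvnvnvn   [T → n]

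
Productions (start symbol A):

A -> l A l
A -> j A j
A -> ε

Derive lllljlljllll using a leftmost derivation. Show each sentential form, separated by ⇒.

A⇒lAl⇒llAll⇒lllAlll⇒llllAllll⇒lllljAjllll⇒lllljlAljllll⇒lllljlljllll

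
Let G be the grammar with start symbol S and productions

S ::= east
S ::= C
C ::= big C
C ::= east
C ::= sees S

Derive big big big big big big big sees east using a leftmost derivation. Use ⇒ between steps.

S ⇒ C ⇒ big C ⇒ big big C ⇒ big big big C ⇒ big big big big C ⇒ big big big big big C ⇒ big big big big big big C ⇒ big big big big big big big C ⇒ big big big big big big big sees S ⇒ big big big big big big big sees east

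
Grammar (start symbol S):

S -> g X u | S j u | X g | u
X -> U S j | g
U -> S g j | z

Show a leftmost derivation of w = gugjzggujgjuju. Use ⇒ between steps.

S⇒gXu⇒gUSju⇒gSgjSju⇒gugjSju⇒gugjSjuju⇒gugjXgjuju⇒gugjUSjgjuju⇒gugjzSjgjuju⇒gugjzgXujgjuju⇒gugjzggujgjuju

S ⇒ gXu   [S -> g X u]
gXu ⇒ gUSju   [X -> U S j]
gUSju ⇒ gSgjSju   [U -> S g j]
gSgjSju ⇒ gugjSju   [S -> u]
gugjSju ⇒ gugjSjuju   [S -> S j u]
gugjSjuju ⇒ gugjXgjuju   [S -> X g]
gugjXgjuju ⇒ gugjUSjgjuju   [X -> U S j]
gugjUSjgjuju ⇒ gugjzSjgjuju   [U -> z]
gugjzSjgjuju ⇒ gugjzgXujgjuju   [S -> g X u]
gugjzgXujgjuju ⇒ gugjzggujgjuju   [X -> g]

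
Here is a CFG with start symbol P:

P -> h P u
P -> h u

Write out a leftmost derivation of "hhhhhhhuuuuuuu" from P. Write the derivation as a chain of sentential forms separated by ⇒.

P ⇒ hPu ⇒ hhPuu ⇒ hhhPuuu ⇒ hhhhPuuuu ⇒ hhhhhPuuuuu ⇒ hhhhhhPuuuuuu ⇒ hhhhhhhuuuuuuu

P ⇒ hPu   [P -> h P u]
hPu ⇒ hhPuu   [P -> h P u]
hhPuu ⇒ hhhPuuu   [P -> h P u]
hhhPuuu ⇒ hhhhPuuuu   [P -> h P u]
hhhhPuuuu ⇒ hhhhhPuuuuu   [P -> h P u]
hhhhhPuuuuu ⇒ hhhhhhPuuuuuu   [P -> h P u]
hhhhhhPuuuuuu ⇒ hhhhhhhuuuuuuu   [P -> h u]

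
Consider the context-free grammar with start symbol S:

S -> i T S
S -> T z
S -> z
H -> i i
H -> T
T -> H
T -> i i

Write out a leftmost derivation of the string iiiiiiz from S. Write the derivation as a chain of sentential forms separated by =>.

S => iTS   [S -> i T S]
iTS => iHS   [T -> H]
iHS => iiiS   [H -> i i]
iiiS => iiiiTS   [S -> i T S]
iiiiTS => iiiiHS   [T -> H]
iiiiHS => iiiiiiS   [H -> i i]
iiiiiiS => iiiiiiz   [S -> z]

S=>iTS=>iHS=>iiiS=>iiiiTS=>iiiiHS=>iiiiiiS=>iiiiiiz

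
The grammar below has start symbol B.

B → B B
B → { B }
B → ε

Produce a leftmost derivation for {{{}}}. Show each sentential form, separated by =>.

B => BB => {B}B => {{B}}B => {{BB}}B => {{BBB}}B => {{{B}BB}}B => {{{}BB}}B => {{{}B}}B => {{{}}}B => {{{}}}

B => BB   [B → B B]
BB => {B}B   [B → { B }]
{B}B => {{B}}B   [B → { B }]
{{B}}B => {{BB}}B   [B → B B]
{{BB}}B => {{BBB}}B   [B → B B]
{{BBB}}B => {{{B}BB}}B   [B → { B }]
{{{B}BB}}B => {{{}BB}}B   [B → ε]
{{{}BB}}B => {{{}B}}B   [B → ε]
{{{}B}}B => {{{}}}B   [B → ε]
{{{}}}B => {{{}}}   [B → ε]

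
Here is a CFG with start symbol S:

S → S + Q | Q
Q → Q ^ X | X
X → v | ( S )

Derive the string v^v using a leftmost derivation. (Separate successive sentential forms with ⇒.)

S ⇒ Q   [S → Q]
Q ⇒ Q^X   [Q → Q ^ X]
Q^X ⇒ X^X   [Q → X]
X^X ⇒ v^X   [X → v]
v^X ⇒ v^v   [X → v]

S ⇒ Q ⇒ Q^X ⇒ X^X ⇒ v^X ⇒ v^v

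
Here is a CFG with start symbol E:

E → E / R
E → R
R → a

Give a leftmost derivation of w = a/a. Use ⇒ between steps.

E ⇒ E/R ⇒ R/R ⇒ a/R ⇒ a/a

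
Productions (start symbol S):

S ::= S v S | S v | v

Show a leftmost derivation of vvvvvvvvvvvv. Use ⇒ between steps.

S ⇒ SvS   [S ::= S v S]
SvS ⇒ SvvS   [S ::= S v]
SvvS ⇒ SvSvvS   [S ::= S v S]
SvSvvS ⇒ SvvSvvS   [S ::= S v]
SvvSvvS ⇒ SvvvSvvS   [S ::= S v]
SvvvSvvS ⇒ SvSvvvSvvS   [S ::= S v S]
SvSvvvSvvS ⇒ SvSvSvvvSvvS   [S ::= S v S]
SvSvSvvvSvvS ⇒ vvSvSvvvSvvS   [S ::= v]
vvSvSvvvSvvS ⇒ vvvvSvvvSvvS   [S ::= v]
vvvvSvvvSvvS ⇒ vvvvvvvvSvvS   [S ::= v]
vvvvvvvvSvvS ⇒ vvvvvvvvvvvS   [S ::= v]
vvvvvvvvvvvS ⇒ vvvvvvvvvvvv   [S ::= v]

S ⇒ SvS ⇒ SvvS ⇒ SvSvvS ⇒ SvvSvvS ⇒ SvvvSvvS ⇒ SvSvvvSvvS ⇒ SvSvSvvvSvvS ⇒ vvSvSvvvSvvS ⇒ vvvvSvvvSvvS ⇒ vvvvvvvvSvvS ⇒ vvvvvvvvvvvS ⇒ vvvvvvvvvvvv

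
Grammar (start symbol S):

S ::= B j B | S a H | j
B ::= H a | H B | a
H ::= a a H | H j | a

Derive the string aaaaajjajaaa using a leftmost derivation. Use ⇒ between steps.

S ⇒ SaH   [S ::= S a H]
SaH ⇒ BjBaH   [S ::= B j B]
BjBaH ⇒ HBjBaH   [B ::= H B]
HBjBaH ⇒ HjBjBaH   [H ::= H j]
HjBjBaH ⇒ aaHjBjBaH   [H ::= a a H]
aaHjBjBaH ⇒ aaaaHjBjBaH   [H ::= a a H]
aaaaHjBjBaH ⇒ aaaaHjjBjBaH   [H ::= H j]
aaaaHjjBjBaH ⇒ aaaaajjBjBaH   [H ::= a]
aaaaajjBjBaH ⇒ aaaaajjajBaH   [B ::= a]
aaaaajjajBaH ⇒ aaaaajjajaaH   [B ::= a]
aaaaajjajaaH ⇒ aaaaajjajaaa   [H ::= a]

S⇒SaH⇒BjBaH⇒HBjBaH⇒HjBjBaH⇒aaHjBjBaH⇒aaaaHjBjBaH⇒aaaaHjjBjBaH⇒aaaaajjBjBaH⇒aaaaajjajBaH⇒aaaaajjajaaH⇒aaaaajjajaaa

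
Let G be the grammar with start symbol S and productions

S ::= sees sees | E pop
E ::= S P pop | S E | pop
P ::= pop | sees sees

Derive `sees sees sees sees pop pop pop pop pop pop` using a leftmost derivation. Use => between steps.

S => E pop => S E pop => sees sees E pop => sees sees S P pop pop => sees sees E pop P pop pop => sees sees S P pop pop P pop pop => sees sees sees sees P pop pop P pop pop => sees sees sees sees pop pop pop P pop pop => sees sees sees sees pop pop pop pop pop pop

S => E pop   [S ::= E pop]
E pop => S E pop   [E ::= S E]
S E pop => sees sees E pop   [S ::= sees sees]
sees sees E pop => sees sees S P pop pop   [E ::= S P pop]
sees sees S P pop pop => sees sees E pop P pop pop   [S ::= E pop]
sees sees E pop P pop pop => sees sees S P pop pop P pop pop   [E ::= S P pop]
sees sees S P pop pop P pop pop => sees sees sees sees P pop pop P pop pop   [S ::= sees sees]
sees sees sees sees P pop pop P pop pop => sees sees sees sees pop pop pop P pop pop   [P ::= pop]
sees sees sees sees pop pop pop P pop pop => sees sees sees sees pop pop pop pop pop pop   [P ::= pop]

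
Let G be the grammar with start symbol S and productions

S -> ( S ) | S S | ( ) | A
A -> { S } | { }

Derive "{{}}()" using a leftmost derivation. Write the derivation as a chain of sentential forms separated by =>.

S => SS => AS => {S}S => {A}S => {{}}S => {{}}()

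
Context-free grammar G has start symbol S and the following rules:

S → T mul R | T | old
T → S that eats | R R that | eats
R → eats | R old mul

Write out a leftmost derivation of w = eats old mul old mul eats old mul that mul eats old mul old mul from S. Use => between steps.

S => T mul R => R R that mul R => R old mul R that mul R => R old mul old mul R that mul R => eats old mul old mul R that mul R => eats old mul old mul R old mul that mul R => eats old mul old mul eats old mul that mul R => eats old mul old mul eats old mul that mul R old mul => eats old mul old mul eats old mul that mul R old mul old mul => eats old mul old mul eats old mul that mul eats old mul old mul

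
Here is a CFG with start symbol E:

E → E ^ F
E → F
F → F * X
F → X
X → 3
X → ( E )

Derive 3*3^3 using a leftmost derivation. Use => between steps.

E => E^F => F^F => F*X^F => X*X^F => 3*X^F => 3*3^F => 3*3^X => 3*3^3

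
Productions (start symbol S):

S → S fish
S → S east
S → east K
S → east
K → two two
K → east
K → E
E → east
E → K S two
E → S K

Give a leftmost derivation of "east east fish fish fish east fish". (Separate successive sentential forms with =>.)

S => S fish => S east fish => S fish east fish => S fish fish east fish => S fish fish fish east fish => east K fish fish fish east fish => east E fish fish fish east fish => east east fish fish fish east fish

S => S fish   [S → S fish]
S fish => S east fish   [S → S east]
S east fish => S fish east fish   [S → S fish]
S fish east fish => S fish fish east fish   [S → S fish]
S fish fish east fish => S fish fish fish east fish   [S → S fish]
S fish fish fish east fish => east K fish fish fish east fish   [S → east K]
east K fish fish fish east fish => east E fish fish fish east fish   [K → E]
east E fish fish fish east fish => east east fish fish fish east fish   [E → east]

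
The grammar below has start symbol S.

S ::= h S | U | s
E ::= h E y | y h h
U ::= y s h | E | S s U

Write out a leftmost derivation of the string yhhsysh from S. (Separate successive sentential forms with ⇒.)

S ⇒ U   [S ::= U]
U ⇒ SsU   [U ::= S s U]
SsU ⇒ UsU   [S ::= U]
UsU ⇒ EsU   [U ::= E]
EsU ⇒ yhhsU   [E ::= y h h]
yhhsU ⇒ yhhsysh   [U ::= y s h]

S⇒U⇒SsU⇒UsU⇒EsU⇒yhhsU⇒yhhsysh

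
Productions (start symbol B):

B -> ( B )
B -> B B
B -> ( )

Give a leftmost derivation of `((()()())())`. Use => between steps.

B=>(B)=>(BB)=>((B)B)=>((BB)B)=>((BBB)B)=>((()BB)B)=>((()()B)B)=>((()()())B)=>((()()())())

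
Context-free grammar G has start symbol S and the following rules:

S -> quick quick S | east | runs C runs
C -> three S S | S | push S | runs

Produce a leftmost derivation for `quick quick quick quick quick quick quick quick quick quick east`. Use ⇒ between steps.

S ⇒ quick quick S ⇒ quick quick quick quick S ⇒ quick quick quick quick quick quick S ⇒ quick quick quick quick quick quick quick quick S ⇒ quick quick quick quick quick quick quick quick quick quick S ⇒ quick quick quick quick quick quick quick quick quick quick east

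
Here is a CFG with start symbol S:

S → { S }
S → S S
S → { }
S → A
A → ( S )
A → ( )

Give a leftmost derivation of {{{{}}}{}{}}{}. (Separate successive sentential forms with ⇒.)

S⇒SS⇒{S}S⇒{SS}S⇒{SSS}S⇒{{S}SS}S⇒{{{S}}SS}S⇒{{{{}}}SS}S⇒{{{{}}}{}S}S⇒{{{{}}}{}{}}S⇒{{{{}}}{}{}}{}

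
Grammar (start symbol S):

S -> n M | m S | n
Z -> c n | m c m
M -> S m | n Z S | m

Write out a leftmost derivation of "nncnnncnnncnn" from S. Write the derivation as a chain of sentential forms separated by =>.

S => nM   [S -> n M]
nM => nnZS   [M -> n Z S]
nnZS => nncnS   [Z -> c n]
nncnS => nncnnM   [S -> n M]
nncnnM => nncnnnZS   [M -> n Z S]
nncnnnZS => nncnnncnS   [Z -> c n]
nncnnncnS => nncnnncnnM   [S -> n M]
nncnnncnnM => nncnnncnnnZS   [M -> n Z S]
nncnnncnnnZS => nncnnncnnncnS   [Z -> c n]
nncnnncnnncnS => nncnnncnnncnn   [S -> n]

S=>nM=>nnZS=>nncnS=>nncnnM=>nncnnnZS=>nncnnncnS=>nncnnncnnM=>nncnnncnnnZS=>nncnnncnnncnS=>nncnnncnnncnn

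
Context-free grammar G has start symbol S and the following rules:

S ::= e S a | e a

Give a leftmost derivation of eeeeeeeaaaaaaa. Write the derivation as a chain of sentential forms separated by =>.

S => eSa => eeSaa => eeeSaaa => eeeeSaaaa => eeeeeSaaaaa => eeeeeeSaaaaaa => eeeeeeeaaaaaaa

S => eSa   [S ::= e S a]
eSa => eeSaa   [S ::= e S a]
eeSaa => eeeSaaa   [S ::= e S a]
eeeSaaa => eeeeSaaaa   [S ::= e S a]
eeeeSaaaa => eeeeeSaaaaa   [S ::= e S a]
eeeeeSaaaaa => eeeeeeSaaaaaa   [S ::= e S a]
eeeeeeSaaaaaa => eeeeeeeaaaaaaa   [S ::= e a]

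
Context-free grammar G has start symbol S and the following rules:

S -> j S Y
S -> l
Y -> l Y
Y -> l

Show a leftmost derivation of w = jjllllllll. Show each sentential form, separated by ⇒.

S ⇒ jSY ⇒ jjSYY ⇒ jjlYY ⇒ jjllYY ⇒ jjlllYY ⇒ jjllllYY ⇒ jjlllllY ⇒ jjllllllY ⇒ jjlllllllY ⇒ jjllllllll

S ⇒ jSY   [S -> j S Y]
jSY ⇒ jjSYY   [S -> j S Y]
jjSYY ⇒ jjlYY   [S -> l]
jjlYY ⇒ jjllYY   [Y -> l Y]
jjllYY ⇒ jjlllYY   [Y -> l Y]
jjlllYY ⇒ jjllllYY   [Y -> l Y]
jjllllYY ⇒ jjlllllY   [Y -> l]
jjlllllY ⇒ jjllllllY   [Y -> l Y]
jjllllllY ⇒ jjlllllllY   [Y -> l Y]
jjlllllllY ⇒ jjllllllll   [Y -> l]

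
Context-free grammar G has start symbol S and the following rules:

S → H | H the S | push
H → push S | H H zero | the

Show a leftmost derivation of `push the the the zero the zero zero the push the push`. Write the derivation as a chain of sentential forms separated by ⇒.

S ⇒ H the S ⇒ push S the S ⇒ push H the S the S ⇒ push H H zero the S the S ⇒ push the H zero the S the S ⇒ push the H H zero zero the S the S ⇒ push the H H zero H zero zero the S the S ⇒ push the the H zero H zero zero the S the S ⇒ push the the the zero H zero zero the S the S ⇒ push the the the zero the zero zero the S the S ⇒ push the the the zero the zero zero the push the S ⇒ push the the the zero the zero zero the push the push

S ⇒ H the S   [S → H the S]
H the S ⇒ push S the S   [H → push S]
push S the S ⇒ push H the S the S   [S → H the S]
push H the S the S ⇒ push H H zero the S the S   [H → H H zero]
push H H zero the S the S ⇒ push the H zero the S the S   [H → the]
push the H zero the S the S ⇒ push the H H zero zero the S the S   [H → H H zero]
push the H H zero zero the S the S ⇒ push the H H zero H zero zero the S the S   [H → H H zero]
push the H H zero H zero zero the S the S ⇒ push the the H zero H zero zero the S the S   [H → the]
push the the H zero H zero zero the S the S ⇒ push the the the zero H zero zero the S the S   [H → the]
push the the the zero H zero zero the S the S ⇒ push the the the zero the zero zero the S the S   [H → the]
push the the the zero the zero zero the S the S ⇒ push the the the zero the zero zero the push the S   [S → push]
push the the the zero the zero zero the push the S ⇒ push the the the zero the zero zero the push the push   [S → push]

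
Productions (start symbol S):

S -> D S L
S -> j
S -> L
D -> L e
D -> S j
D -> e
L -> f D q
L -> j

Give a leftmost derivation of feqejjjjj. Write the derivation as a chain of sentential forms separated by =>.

S => DSL   [S -> D S L]
DSL => SjSL   [D -> S j]
SjSL => DSLjSL   [S -> D S L]
DSLjSL => LeSLjSL   [D -> L e]
LeSLjSL => fDqeSLjSL   [L -> f D q]
fDqeSLjSL => feqeSLjSL   [D -> e]
feqeSLjSL => feqejLjSL   [S -> j]
feqejLjSL => feqejjjSL   [L -> j]
feqejjjSL => feqejjjjL   [S -> j]
feqejjjjL => feqejjjjj   [L -> j]

S=>DSL=>SjSL=>DSLjSL=>LeSLjSL=>fDqeSLjSL=>feqeSLjSL=>feqejLjSL=>feqejjjSL=>feqejjjjL=>feqejjjjj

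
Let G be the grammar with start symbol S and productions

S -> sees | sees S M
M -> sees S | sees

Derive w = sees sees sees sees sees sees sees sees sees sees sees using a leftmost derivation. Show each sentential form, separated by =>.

S => sees S M => sees sees S M M => sees sees sees M M => sees sees sees sees M => sees sees sees sees sees S => sees sees sees sees sees sees S M => sees sees sees sees sees sees sees S M M => sees sees sees sees sees sees sees sees M M => sees sees sees sees sees sees sees sees sees M => sees sees sees sees sees sees sees sees sees sees S => sees sees sees sees sees sees sees sees sees sees sees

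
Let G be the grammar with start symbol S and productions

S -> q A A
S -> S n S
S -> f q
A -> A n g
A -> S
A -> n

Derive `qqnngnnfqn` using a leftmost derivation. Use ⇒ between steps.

S ⇒ qAA   [S -> q A A]
qAA ⇒ qSA   [A -> S]
qSA ⇒ qSnSA   [S -> S n S]
qSnSA ⇒ qqAAnSA   [S -> q A A]
qqAAnSA ⇒ qqAngAnSA   [A -> A n g]
qqAngAnSA ⇒ qqnngAnSA   [A -> n]
qqnngAnSA ⇒ qqnngnnSA   [A -> n]
qqnngnnSA ⇒ qqnngnnfqA   [S -> f q]
qqnngnnfqA ⇒ qqnngnnfqn   [A -> n]

S ⇒ qAA ⇒ qSA ⇒ qSnSA ⇒ qqAAnSA ⇒ qqAngAnSA ⇒ qqnngAnSA ⇒ qqnngnnSA ⇒ qqnngnnfqA ⇒ qqnngnnfqn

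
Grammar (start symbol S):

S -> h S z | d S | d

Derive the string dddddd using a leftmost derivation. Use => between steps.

S=>dS=>ddS=>dddS=>ddddS=>dddddS=>dddddd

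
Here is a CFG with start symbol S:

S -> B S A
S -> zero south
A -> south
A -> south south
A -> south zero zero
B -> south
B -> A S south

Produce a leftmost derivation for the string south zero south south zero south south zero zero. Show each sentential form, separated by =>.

S => B S A => A S south S A => south S south S A => south zero south south S A => south zero south south zero south A => south zero south south zero south south zero zero

S => B S A   [S -> B S A]
B S A => A S south S A   [B -> A S south]
A S south S A => south S south S A   [A -> south]
south S south S A => south zero south south S A   [S -> zero south]
south zero south south S A => south zero south south zero south A   [S -> zero south]
south zero south south zero south A => south zero south south zero south south zero zero   [A -> south zero zero]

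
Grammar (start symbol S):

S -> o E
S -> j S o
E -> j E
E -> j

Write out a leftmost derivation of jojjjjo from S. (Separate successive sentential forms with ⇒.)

S ⇒ jSo ⇒ joEo ⇒ jojEo ⇒ jojjEo ⇒ jojjjEo ⇒ jojjjjo

S ⇒ jSo   [S -> j S o]
jSo ⇒ joEo   [S -> o E]
joEo ⇒ jojEo   [E -> j E]
jojEo ⇒ jojjEo   [E -> j E]
jojjEo ⇒ jojjjEo   [E -> j E]
jojjjEo ⇒ jojjjjo   [E -> j]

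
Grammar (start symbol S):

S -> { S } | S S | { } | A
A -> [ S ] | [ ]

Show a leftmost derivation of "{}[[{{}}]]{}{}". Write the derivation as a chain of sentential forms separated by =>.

S=>SS=>{}S=>{}SS=>{}SSS=>{}ASS=>{}[S]SS=>{}[A]SS=>{}[[S]]SS=>{}[[{S}]]SS=>{}[[{{}}]]SS=>{}[[{{}}]]{}S=>{}[[{{}}]]{}{}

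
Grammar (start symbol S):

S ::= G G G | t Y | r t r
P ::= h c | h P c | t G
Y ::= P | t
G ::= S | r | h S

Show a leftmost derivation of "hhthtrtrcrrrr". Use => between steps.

S => GGG   [S ::= G G G]
GGG => hSGG   [G ::= h S]
hSGG => hGGGGG   [S ::= G G G]
hGGGGG => hhSGGGG   [G ::= h S]
hhSGGGG => hhtYGGGG   [S ::= t Y]
hhtYGGGG => hhtPGGGG   [Y ::= P]
hhtPGGGG => hhthPcGGGG   [P ::= h P c]
hhthPcGGGG => hhthtGcGGGG   [P ::= t G]
hhthtGcGGGG => hhthtScGGGG   [G ::= S]
hhthtScGGGG => hhthtrtrcGGGG   [S ::= r t r]
hhthtrtrcGGGG => hhthtrtrcrGGG   [G ::= r]
hhthtrtrcrGGG => hhthtrtrcrrGG   [G ::= r]
hhthtrtrcrrGG => hhthtrtrcrrrG   [G ::= r]
hhthtrtrcrrrG => hhthtrtrcrrrr   [G ::= r]

S => GGG => hSGG => hGGGGG => hhSGGGG => hhtYGGGG => hhtPGGGG => hhthPcGGGG => hhthtGcGGGG => hhthtScGGGG => hhthtrtrcGGGG => hhthtrtrcrGGG => hhthtrtrcrrGG => hhthtrtrcrrrG => hhthtrtrcrrrr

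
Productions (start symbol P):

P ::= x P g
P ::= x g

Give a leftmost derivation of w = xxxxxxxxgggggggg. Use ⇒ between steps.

P ⇒ xPg ⇒ xxPgg ⇒ xxxPggg ⇒ xxxxPgggg ⇒ xxxxxPggggg ⇒ xxxxxxPgggggg ⇒ xxxxxxxPggggggg ⇒ xxxxxxxxgggggggg

P ⇒ xPg   [P ::= x P g]
xPg ⇒ xxPgg   [P ::= x P g]
xxPgg ⇒ xxxPggg   [P ::= x P g]
xxxPggg ⇒ xxxxPgggg   [P ::= x P g]
xxxxPgggg ⇒ xxxxxPggggg   [P ::= x P g]
xxxxxPggggg ⇒ xxxxxxPgggggg   [P ::= x P g]
xxxxxxPgggggg ⇒ xxxxxxxPggggggg   [P ::= x P g]
xxxxxxxPggggggg ⇒ xxxxxxxxgggggggg   [P ::= x g]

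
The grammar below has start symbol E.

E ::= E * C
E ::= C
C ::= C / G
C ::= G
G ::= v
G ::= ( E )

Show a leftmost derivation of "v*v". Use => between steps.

E => E*C => C*C => G*C => v*C => v*G => v*v

E => E*C   [E ::= E * C]
E*C => C*C   [E ::= C]
C*C => G*C   [C ::= G]
G*C => v*C   [G ::= v]
v*C => v*G   [C ::= G]
v*G => v*v   [G ::= v]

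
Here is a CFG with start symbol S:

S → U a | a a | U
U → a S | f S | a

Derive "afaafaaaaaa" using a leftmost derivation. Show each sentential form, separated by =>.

S => Ua => aSa => aUaa => afSaa => afUaaa => afaSaaa => afaUaaaa => afaaSaaaa => afaaUaaaa => afaafSaaaa => afaafaaaaaa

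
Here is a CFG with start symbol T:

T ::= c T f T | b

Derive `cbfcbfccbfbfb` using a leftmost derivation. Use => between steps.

T => cTfT   [T ::= c T f T]
cTfT => cbfT   [T ::= b]
cbfT => cbfcTfT   [T ::= c T f T]
cbfcTfT => cbfcbfT   [T ::= b]
cbfcbfT => cbfcbfcTfT   [T ::= c T f T]
cbfcbfcTfT => cbfcbfccTfTfT   [T ::= c T f T]
cbfcbfccTfTfT => cbfcbfccbfTfT   [T ::= b]
cbfcbfccbfTfT => cbfcbfccbfbfT   [T ::= b]
cbfcbfccbfbfT => cbfcbfccbfbfb   [T ::= b]

T => cTfT => cbfT => cbfcTfT => cbfcbfT => cbfcbfcTfT => cbfcbfccTfTfT => cbfcbfccbfTfT => cbfcbfccbfbfT => cbfcbfccbfbfb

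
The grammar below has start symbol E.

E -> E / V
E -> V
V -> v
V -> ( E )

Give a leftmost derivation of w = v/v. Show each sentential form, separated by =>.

E => E/V   [E -> E / V]
E/V => V/V   [E -> V]
V/V => v/V   [V -> v]
v/V => v/v   [V -> v]

E => E/V => V/V => v/V => v/v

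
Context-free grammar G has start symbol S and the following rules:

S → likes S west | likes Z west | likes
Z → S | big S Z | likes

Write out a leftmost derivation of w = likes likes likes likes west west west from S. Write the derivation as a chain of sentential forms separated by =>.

S => likes S west => likes likes S west west => likes likes likes S west west west => likes likes likes likes west west west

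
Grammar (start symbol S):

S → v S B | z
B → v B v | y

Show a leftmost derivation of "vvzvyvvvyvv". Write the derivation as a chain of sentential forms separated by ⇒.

S⇒vSB⇒vvSBB⇒vvzBB⇒vvzvBvB⇒vvzvyvB⇒vvzvyvvBv⇒vvzvyvvvBvv⇒vvzvyvvvyvv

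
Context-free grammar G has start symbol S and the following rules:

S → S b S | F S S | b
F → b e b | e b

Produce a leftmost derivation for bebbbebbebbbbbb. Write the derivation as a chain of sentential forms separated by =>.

S => FSS => bebSS => bebbS => bebbSbS => bebbFSSbS => bebbbebSSbS => bebbbebFSSSbS => bebbbebbebSSSbS => bebbbebbebbSSbS => bebbbebbebbbSbS => bebbbebbebbbbbS => bebbbebbebbbbbb

S => FSS   [S → F S S]
FSS => bebSS   [F → b e b]
bebSS => bebbS   [S → b]
bebbS => bebbSbS   [S → S b S]
bebbSbS => bebbFSSbS   [S → F S S]
bebbFSSbS => bebbbebSSbS   [F → b e b]
bebbbebSSbS => bebbbebFSSSbS   [S → F S S]
bebbbebFSSSbS => bebbbebbebSSSbS   [F → b e b]
bebbbebbebSSSbS => bebbbebbebbSSbS   [S → b]
bebbbebbebbSSbS => bebbbebbebbbSbS   [S → b]
bebbbebbebbbSbS => bebbbebbebbbbbS   [S → b]
bebbbebbebbbbbS => bebbbebbebbbbbb   [S → b]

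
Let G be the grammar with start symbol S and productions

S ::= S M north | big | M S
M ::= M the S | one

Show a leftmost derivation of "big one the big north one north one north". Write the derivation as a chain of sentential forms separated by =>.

S => S M north => S M north M north => S M north M north M north => big M north M north M north => big M the S north M north M north => big one the S north M north M north => big one the big north M north M north => big one the big north one north M north => big one the big north one north one north

S => S M north   [S ::= S M north]
S M north => S M north M north   [S ::= S M north]
S M north M north => S M north M north M north   [S ::= S M north]
S M north M north M north => big M north M north M north   [S ::= big]
big M north M north M north => big M the S north M north M north   [M ::= M the S]
big M the S north M north M north => big one the S north M north M north   [M ::= one]
big one the S north M north M north => big one the big north M north M north   [S ::= big]
big one the big north M north M north => big one the big north one north M north   [M ::= one]
big one the big north one north M north => big one the big north one north one north   [M ::= one]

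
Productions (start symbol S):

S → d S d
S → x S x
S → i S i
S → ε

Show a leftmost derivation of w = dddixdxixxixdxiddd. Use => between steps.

S => dSd   [S → d S d]
dSd => ddSdd   [S → d S d]
ddSdd => dddSddd   [S → d S d]
dddSddd => dddiSiddd   [S → i S i]
dddiSiddd => dddixSxiddd   [S → x S x]
dddixSxiddd => dddixdSdxiddd   [S → d S d]
dddixdSdxiddd => dddixdxSxdxiddd   [S → x S x]
dddixdxSxdxiddd => dddixdxiSixdxiddd   [S → i S i]
dddixdxiSixdxiddd => dddixdxixSxixdxiddd   [S → x S x]
dddixdxixSxixdxiddd => dddixdxixxixdxiddd   [S → ε]

S => dSd => ddSdd => dddSddd => dddiSiddd => dddixSxiddd => dddixdSdxiddd => dddixdxSxdxiddd => dddixdxiSixdxiddd => dddixdxixSxixdxiddd => dddixdxixxixdxiddd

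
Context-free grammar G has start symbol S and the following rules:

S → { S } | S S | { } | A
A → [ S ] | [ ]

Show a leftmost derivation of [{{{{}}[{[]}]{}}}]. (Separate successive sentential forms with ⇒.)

S⇒A⇒[S]⇒[{S}]⇒[{{S}}]⇒[{{SS}}]⇒[{{SSS}}]⇒[{{{S}SS}}]⇒[{{{{}}SS}}]⇒[{{{{}}AS}}]⇒[{{{{}}[S]S}}]⇒[{{{{}}[{S}]S}}]⇒[{{{{}}[{A}]S}}]⇒[{{{{}}[{[]}]S}}]⇒[{{{{}}[{[]}]{}}}]

S ⇒ A   [S → A]
A ⇒ [S]   [A → [ S ]]
[S] ⇒ [{S}]   [S → { S }]
[{S}] ⇒ [{{S}}]   [S → { S }]
[{{S}}] ⇒ [{{SS}}]   [S → S S]
[{{SS}}] ⇒ [{{SSS}}]   [S → S S]
[{{SSS}}] ⇒ [{{{S}SS}}]   [S → { S }]
[{{{S}SS}}] ⇒ [{{{{}}SS}}]   [S → { }]
[{{{{}}SS}}] ⇒ [{{{{}}AS}}]   [S → A]
[{{{{}}AS}}] ⇒ [{{{{}}[S]S}}]   [A → [ S ]]
[{{{{}}[S]S}}] ⇒ [{{{{}}[{S}]S}}]   [S → { S }]
[{{{{}}[{S}]S}}] ⇒ [{{{{}}[{A}]S}}]   [S → A]
[{{{{}}[{A}]S}}] ⇒ [{{{{}}[{[]}]S}}]   [A → [ ]]
[{{{{}}[{[]}]S}}] ⇒ [{{{{}}[{[]}]{}}}]   [S → { }]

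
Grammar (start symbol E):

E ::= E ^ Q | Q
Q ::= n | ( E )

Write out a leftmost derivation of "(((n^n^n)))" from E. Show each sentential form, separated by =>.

E=>Q=>(E)=>(Q)=>((E))=>((Q))=>(((E)))=>(((E^Q)))=>(((E^Q^Q)))=>(((Q^Q^Q)))=>(((n^Q^Q)))=>(((n^n^Q)))=>(((n^n^n)))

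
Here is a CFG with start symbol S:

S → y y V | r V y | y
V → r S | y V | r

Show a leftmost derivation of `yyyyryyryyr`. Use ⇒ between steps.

S ⇒ yyV   [S → y y V]
yyV ⇒ yyyV   [V → y V]
yyyV ⇒ yyyyV   [V → y V]
yyyyV ⇒ yyyyrS   [V → r S]
yyyyrS ⇒ yyyyryyV   [S → y y V]
yyyyryyV ⇒ yyyyryyrS   [V → r S]
yyyyryyrS ⇒ yyyyryyryyV   [S → y y V]
yyyyryyryyV ⇒ yyyyryyryyr   [V → r]

S ⇒ yyV ⇒ yyyV ⇒ yyyyV ⇒ yyyyrS ⇒ yyyyryyV ⇒ yyyyryyrS ⇒ yyyyryyryyV ⇒ yyyyryyryyr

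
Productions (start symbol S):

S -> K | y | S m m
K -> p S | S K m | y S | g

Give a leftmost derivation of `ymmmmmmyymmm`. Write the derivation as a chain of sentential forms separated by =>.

S => Smm => Kmm => SKmmm => SmmKmmm => SmmmmKmmm => SmmmmmmKmmm => ymmmmmmKmmm => ymmmmmmySmmm => ymmmmmmyymmm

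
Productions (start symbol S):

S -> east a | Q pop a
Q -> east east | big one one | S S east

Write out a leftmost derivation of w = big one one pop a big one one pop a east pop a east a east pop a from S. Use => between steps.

S => Q pop a => S S east pop a => Q pop a S east pop a => S S east pop a S east pop a => Q pop a S east pop a S east pop a => big one one pop a S east pop a S east pop a => big one one pop a Q pop a east pop a S east pop a => big one one pop a big one one pop a east pop a S east pop a => big one one pop a big one one pop a east pop a east a east pop a

S => Q pop a   [S -> Q pop a]
Q pop a => S S east pop a   [Q -> S S east]
S S east pop a => Q pop a S east pop a   [S -> Q pop a]
Q pop a S east pop a => S S east pop a S east pop a   [Q -> S S east]
S S east pop a S east pop a => Q pop a S east pop a S east pop a   [S -> Q pop a]
Q pop a S east pop a S east pop a => big one one pop a S east pop a S east pop a   [Q -> big one one]
big one one pop a S east pop a S east pop a => big one one pop a Q pop a east pop a S east pop a   [S -> Q pop a]
big one one pop a Q pop a east pop a S east pop a => big one one pop a big one one pop a east pop a S east pop a   [Q -> big one one]
big one one pop a big one one pop a east pop a S east pop a => big one one pop a big one one pop a east pop a east a east pop a   [S -> east a]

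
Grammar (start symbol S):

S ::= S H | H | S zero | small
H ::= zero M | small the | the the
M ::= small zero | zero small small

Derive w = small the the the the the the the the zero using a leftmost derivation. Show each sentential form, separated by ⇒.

S ⇒ S zero ⇒ S H zero ⇒ S H H zero ⇒ S H H H zero ⇒ S H H H H zero ⇒ small H H H H zero ⇒ small the the H H H zero ⇒ small the the the the H H zero ⇒ small the the the the the the H zero ⇒ small the the the the the the the the zero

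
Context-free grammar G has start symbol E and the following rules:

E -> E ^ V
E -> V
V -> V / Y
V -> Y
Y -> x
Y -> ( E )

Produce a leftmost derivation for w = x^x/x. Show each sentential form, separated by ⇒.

E ⇒ E^V   [E -> E ^ V]
E^V ⇒ V^V   [E -> V]
V^V ⇒ Y^V   [V -> Y]
Y^V ⇒ x^V   [Y -> x]
x^V ⇒ x^V/Y   [V -> V / Y]
x^V/Y ⇒ x^Y/Y   [V -> Y]
x^Y/Y ⇒ x^x/Y   [Y -> x]
x^x/Y ⇒ x^x/x   [Y -> x]

E⇒E^V⇒V^V⇒Y^V⇒x^V⇒x^V/Y⇒x^Y/Y⇒x^x/Y⇒x^x/x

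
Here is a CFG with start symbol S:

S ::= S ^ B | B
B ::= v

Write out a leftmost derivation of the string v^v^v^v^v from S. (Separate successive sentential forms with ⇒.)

S⇒S^B⇒S^B^B⇒S^B^B^B⇒S^B^B^B^B⇒B^B^B^B^B⇒v^B^B^B^B⇒v^v^B^B^B⇒v^v^v^B^B⇒v^v^v^v^B⇒v^v^v^v^v

S ⇒ S^B   [S ::= S ^ B]
S^B ⇒ S^B^B   [S ::= S ^ B]
S^B^B ⇒ S^B^B^B   [S ::= S ^ B]
S^B^B^B ⇒ S^B^B^B^B   [S ::= S ^ B]
S^B^B^B^B ⇒ B^B^B^B^B   [S ::= B]
B^B^B^B^B ⇒ v^B^B^B^B   [B ::= v]
v^B^B^B^B ⇒ v^v^B^B^B   [B ::= v]
v^v^B^B^B ⇒ v^v^v^B^B   [B ::= v]
v^v^v^B^B ⇒ v^v^v^v^B   [B ::= v]
v^v^v^v^B ⇒ v^v^v^v^v   [B ::= v]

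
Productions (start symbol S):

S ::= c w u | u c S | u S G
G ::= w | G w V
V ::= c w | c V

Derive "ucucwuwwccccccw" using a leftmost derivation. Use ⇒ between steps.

S ⇒ ucS ⇒ ucuSG ⇒ ucucwuG ⇒ ucucwuGwV ⇒ ucucwuwwV ⇒ ucucwuwwcV ⇒ ucucwuwwccV ⇒ ucucwuwwcccV ⇒ ucucwuwwccccV ⇒ ucucwuwwcccccV ⇒ ucucwuwwccccccw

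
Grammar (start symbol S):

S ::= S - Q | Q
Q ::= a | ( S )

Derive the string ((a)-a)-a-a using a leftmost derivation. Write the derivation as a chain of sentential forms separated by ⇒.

S ⇒ S-Q ⇒ S-Q-Q ⇒ Q-Q-Q ⇒ (S)-Q-Q ⇒ (S-Q)-Q-Q ⇒ (Q-Q)-Q-Q ⇒ ((S)-Q)-Q-Q ⇒ ((Q)-Q)-Q-Q ⇒ ((a)-Q)-Q-Q ⇒ ((a)-a)-Q-Q ⇒ ((a)-a)-a-Q ⇒ ((a)-a)-a-a

S ⇒ S-Q   [S ::= S - Q]
S-Q ⇒ S-Q-Q   [S ::= S - Q]
S-Q-Q ⇒ Q-Q-Q   [S ::= Q]
Q-Q-Q ⇒ (S)-Q-Q   [Q ::= ( S )]
(S)-Q-Q ⇒ (S-Q)-Q-Q   [S ::= S - Q]
(S-Q)-Q-Q ⇒ (Q-Q)-Q-Q   [S ::= Q]
(Q-Q)-Q-Q ⇒ ((S)-Q)-Q-Q   [Q ::= ( S )]
((S)-Q)-Q-Q ⇒ ((Q)-Q)-Q-Q   [S ::= Q]
((Q)-Q)-Q-Q ⇒ ((a)-Q)-Q-Q   [Q ::= a]
((a)-Q)-Q-Q ⇒ ((a)-a)-Q-Q   [Q ::= a]
((a)-a)-Q-Q ⇒ ((a)-a)-a-Q   [Q ::= a]
((a)-a)-a-Q ⇒ ((a)-a)-a-a   [Q ::= a]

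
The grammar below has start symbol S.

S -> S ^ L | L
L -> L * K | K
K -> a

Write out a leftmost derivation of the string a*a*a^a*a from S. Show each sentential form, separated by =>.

S => S^L   [S -> S ^ L]
S^L => L^L   [S -> L]
L^L => L*K^L   [L -> L * K]
L*K^L => L*K*K^L   [L -> L * K]
L*K*K^L => K*K*K^L   [L -> K]
K*K*K^L => a*K*K^L   [K -> a]
a*K*K^L => a*a*K^L   [K -> a]
a*a*K^L => a*a*a^L   [K -> a]
a*a*a^L => a*a*a^L*K   [L -> L * K]
a*a*a^L*K => a*a*a^K*K   [L -> K]
a*a*a^K*K => a*a*a^a*K   [K -> a]
a*a*a^a*K => a*a*a^a*a   [K -> a]

S => S^L => L^L => L*K^L => L*K*K^L => K*K*K^L => a*K*K^L => a*a*K^L => a*a*a^L => a*a*a^L*K => a*a*a^K*K => a*a*a^a*K => a*a*a^a*a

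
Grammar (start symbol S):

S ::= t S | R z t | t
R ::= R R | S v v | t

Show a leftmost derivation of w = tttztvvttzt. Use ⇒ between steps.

S⇒Rzt⇒RRzt⇒tRzt⇒tRRzt⇒tRRRzt⇒tSvvRRzt⇒tRztvvRRzt⇒tRRztvvRRzt⇒ttRztvvRRzt⇒tttztvvRRzt⇒tttztvvtRzt⇒tttztvvttzt

S ⇒ Rzt   [S ::= R z t]
Rzt ⇒ RRzt   [R ::= R R]
RRzt ⇒ tRzt   [R ::= t]
tRzt ⇒ tRRzt   [R ::= R R]
tRRzt ⇒ tRRRzt   [R ::= R R]
tRRRzt ⇒ tSvvRRzt   [R ::= S v v]
tSvvRRzt ⇒ tRztvvRRzt   [S ::= R z t]
tRztvvRRzt ⇒ tRRztvvRRzt   [R ::= R R]
tRRztvvRRzt ⇒ ttRztvvRRzt   [R ::= t]
ttRztvvRRzt ⇒ tttztvvRRzt   [R ::= t]
tttztvvRRzt ⇒ tttztvvtRzt   [R ::= t]
tttztvvtRzt ⇒ tttztvvttzt   [R ::= t]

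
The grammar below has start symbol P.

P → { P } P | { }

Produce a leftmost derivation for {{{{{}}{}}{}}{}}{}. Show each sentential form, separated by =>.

P => {P}P => {{P}P}P => {{{P}P}P}P => {{{{P}P}P}P}P => {{{{{}}P}P}P}P => {{{{{}}{}}P}P}P => {{{{{}}{}}{}}P}P => {{{{{}}{}}{}}{}}P => {{{{{}}{}}{}}{}}{}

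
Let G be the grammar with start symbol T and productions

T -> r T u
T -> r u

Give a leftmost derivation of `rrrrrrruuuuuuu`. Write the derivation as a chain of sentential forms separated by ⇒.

T ⇒ rTu ⇒ rrTuu ⇒ rrrTuuu ⇒ rrrrTuuuu ⇒ rrrrrTuuuuu ⇒ rrrrrrTuuuuuu ⇒ rrrrrrruuuuuuu

T ⇒ rTu   [T -> r T u]
rTu ⇒ rrTuu   [T -> r T u]
rrTuu ⇒ rrrTuuu   [T -> r T u]
rrrTuuu ⇒ rrrrTuuuu   [T -> r T u]
rrrrTuuuu ⇒ rrrrrTuuuuu   [T -> r T u]
rrrrrTuuuuu ⇒ rrrrrrTuuuuuu   [T -> r T u]
rrrrrrTuuuuuu ⇒ rrrrrrruuuuuuu   [T -> r u]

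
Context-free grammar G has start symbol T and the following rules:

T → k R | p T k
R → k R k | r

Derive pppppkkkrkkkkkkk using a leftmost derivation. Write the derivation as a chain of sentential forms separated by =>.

T => pTk   [T → p T k]
pTk => ppTkk   [T → p T k]
ppTkk => pppTkkk   [T → p T k]
pppTkkk => ppppTkkkk   [T → p T k]
ppppTkkkk => pppppTkkkkk   [T → p T k]
pppppTkkkkk => pppppkRkkkkk   [T → k R]
pppppkRkkkkk => pppppkkRkkkkkk   [R → k R k]
pppppkkRkkkkkk => pppppkkkRkkkkkkk   [R → k R k]
pppppkkkRkkkkkkk => pppppkkkrkkkkkkk   [R → r]

T=>pTk=>ppTkk=>pppTkkk=>ppppTkkkk=>pppppTkkkkk=>pppppkRkkkkk=>pppppkkRkkkkkk=>pppppkkkRkkkkkkk=>pppppkkkrkkkkkkk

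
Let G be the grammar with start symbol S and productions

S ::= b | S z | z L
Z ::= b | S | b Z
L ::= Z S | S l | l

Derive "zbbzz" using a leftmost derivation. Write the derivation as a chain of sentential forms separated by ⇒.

S ⇒ Sz ⇒ zLz ⇒ zZSz ⇒ zbSz ⇒ zbSzz ⇒ zbbzz

S ⇒ Sz   [S ::= S z]
Sz ⇒ zLz   [S ::= z L]
zLz ⇒ zZSz   [L ::= Z S]
zZSz ⇒ zbSz   [Z ::= b]
zbSz ⇒ zbSzz   [S ::= S z]
zbSzz ⇒ zbbzz   [S ::= b]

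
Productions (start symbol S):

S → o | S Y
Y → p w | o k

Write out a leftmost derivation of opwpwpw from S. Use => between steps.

S => SY   [S → S Y]
SY => SYY   [S → S Y]
SYY => SYYY   [S → S Y]
SYYY => oYYY   [S → o]
oYYY => opwYY   [Y → p w]
opwYY => opwpwY   [Y → p w]
opwpwY => opwpwpw   [Y → p w]

S => SY => SYY => SYYY => oYYY => opwYY => opwpwY => opwpwpw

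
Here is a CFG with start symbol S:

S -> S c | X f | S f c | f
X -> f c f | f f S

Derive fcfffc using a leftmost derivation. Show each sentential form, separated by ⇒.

S ⇒ Sfc ⇒ Xffc ⇒ fcfffc

S ⇒ Sfc   [S -> S f c]
Sfc ⇒ Xffc   [S -> X f]
Xffc ⇒ fcfffc   [X -> f c f]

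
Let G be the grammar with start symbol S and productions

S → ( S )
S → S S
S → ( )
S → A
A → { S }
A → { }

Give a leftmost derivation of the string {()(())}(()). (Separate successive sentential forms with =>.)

S => SS   [S → S S]
SS => AS   [S → A]
AS => {S}S   [A → { S }]
{S}S => {SS}S   [S → S S]
{SS}S => {()S}S   [S → ( )]
{()S}S => {()(S)}S   [S → ( S )]
{()(S)}S => {()(())}S   [S → ( )]
{()(())}S => {()(())}(S)   [S → ( S )]
{()(())}(S) => {()(())}(())   [S → ( )]

S => SS => AS => {S}S => {SS}S => {()S}S => {()(S)}S => {()(())}S => {()(())}(S) => {()(())}(())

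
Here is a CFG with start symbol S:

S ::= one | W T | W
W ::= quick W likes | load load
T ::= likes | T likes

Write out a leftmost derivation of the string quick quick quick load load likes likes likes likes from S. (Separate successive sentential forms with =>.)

S => W T => quick W likes T => quick quick W likes likes T => quick quick quick W likes likes likes T => quick quick quick load load likes likes likes T => quick quick quick load load likes likes likes likes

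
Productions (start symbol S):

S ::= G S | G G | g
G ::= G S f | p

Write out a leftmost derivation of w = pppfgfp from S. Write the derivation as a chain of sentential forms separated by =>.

S => GG => GSfG => GSfSfG => pSfSfG => pGGfSfG => ppGfSfG => pppfSfG => pppfgfG => pppfgfp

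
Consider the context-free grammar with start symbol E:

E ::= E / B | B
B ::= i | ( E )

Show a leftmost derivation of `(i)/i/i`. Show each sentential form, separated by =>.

E => E/B => E/B/B => B/B/B => (E)/B/B => (B)/B/B => (i)/B/B => (i)/i/B => (i)/i/i

E => E/B   [E ::= E / B]
E/B => E/B/B   [E ::= E / B]
E/B/B => B/B/B   [E ::= B]
B/B/B => (E)/B/B   [B ::= ( E )]
(E)/B/B => (B)/B/B   [E ::= B]
(B)/B/B => (i)/B/B   [B ::= i]
(i)/B/B => (i)/i/B   [B ::= i]
(i)/i/B => (i)/i/i   [B ::= i]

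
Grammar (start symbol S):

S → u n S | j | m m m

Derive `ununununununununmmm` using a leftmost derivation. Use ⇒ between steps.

S ⇒ unS ⇒ ununS ⇒ unununS ⇒ ununununS ⇒ unununununS ⇒ ununununununS ⇒ unununununununS ⇒ ununununununununS ⇒ ununununununununmmm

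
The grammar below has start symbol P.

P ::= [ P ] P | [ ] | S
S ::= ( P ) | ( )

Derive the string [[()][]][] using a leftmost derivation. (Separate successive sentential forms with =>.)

P => [P]P => [[P]P]P => [[S]P]P => [[()]P]P => [[()][]]P => [[()][]][]

P => [P]P   [P ::= [ P ] P]
[P]P => [[P]P]P   [P ::= [ P ] P]
[[P]P]P => [[S]P]P   [P ::= S]
[[S]P]P => [[()]P]P   [S ::= ( )]
[[()]P]P => [[()][]]P   [P ::= [ ]]
[[()][]]P => [[()][]][]   [P ::= [ ]]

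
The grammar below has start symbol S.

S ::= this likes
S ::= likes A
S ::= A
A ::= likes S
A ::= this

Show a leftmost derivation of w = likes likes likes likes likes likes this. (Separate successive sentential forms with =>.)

S => likes A => likes likes S => likes likes likes A => likes likes likes likes S => likes likes likes likes likes A => likes likes likes likes likes likes S => likes likes likes likes likes likes A => likes likes likes likes likes likes this

S => likes A   [S ::= likes A]
likes A => likes likes S   [A ::= likes S]
likes likes S => likes likes likes A   [S ::= likes A]
likes likes likes A => likes likes likes likes S   [A ::= likes S]
likes likes likes likes S => likes likes likes likes likes A   [S ::= likes A]
likes likes likes likes likes A => likes likes likes likes likes likes S   [A ::= likes S]
likes likes likes likes likes likes S => likes likes likes likes likes likes A   [S ::= A]
likes likes likes likes likes likes A => likes likes likes likes likes likes this   [A ::= this]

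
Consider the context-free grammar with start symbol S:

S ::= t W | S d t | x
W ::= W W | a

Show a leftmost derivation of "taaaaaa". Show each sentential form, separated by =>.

S => tW => tWW => tWWW => tWWWW => tWWWWW => tWWWWWW => taWWWWW => taaWWWW => taaaWWW => taaaaWW => taaaaaW => taaaaaa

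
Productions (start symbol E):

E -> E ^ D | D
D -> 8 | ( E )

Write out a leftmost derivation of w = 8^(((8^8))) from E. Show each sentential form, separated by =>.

E => E^D => D^D => 8^D => 8^(E) => 8^(D) => 8^((E)) => 8^((D)) => 8^(((E))) => 8^(((E^D))) => 8^(((D^D))) => 8^(((8^D))) => 8^(((8^8)))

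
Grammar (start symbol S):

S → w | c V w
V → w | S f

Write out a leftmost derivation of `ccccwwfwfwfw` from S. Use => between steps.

S => cVw   [S → c V w]
cVw => cSfw   [V → S f]
cSfw => ccVwfw   [S → c V w]
ccVwfw => ccSfwfw   [V → S f]
ccSfwfw => cccVwfwfw   [S → c V w]
cccVwfwfw => cccSfwfwfw   [V → S f]
cccSfwfwfw => ccccVwfwfwfw   [S → c V w]
ccccVwfwfwfw => ccccwwfwfwfw   [V → w]

S=>cVw=>cSfw=>ccVwfw=>ccSfwfw=>cccVwfwfw=>cccSfwfwfw=>ccccVwfwfwfw=>ccccwwfwfwfw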